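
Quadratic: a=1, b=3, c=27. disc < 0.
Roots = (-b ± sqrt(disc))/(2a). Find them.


disc = 3^2 - 4*1*27 = 9 - 108 = -99
sqrt(|disc|) = sqrt(99) = 9.9499
Real part = -3/(2*1) = -1.5000
Imag part = 9.9499/(2*1) = 4.9749

-1.5000 ± 4.9749i


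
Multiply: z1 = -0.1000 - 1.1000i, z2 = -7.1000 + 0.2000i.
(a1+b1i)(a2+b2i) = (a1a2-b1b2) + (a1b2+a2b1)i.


Real = -0.1*(-7.1) - (-1.1)*0.2 = 0.71 - (-0.22) = 0.93
Imag = -0.1*0.2 - (7.1)*(-1.1) = -0.02 + 7.81 = 7.79

0.9300 + 7.7900i


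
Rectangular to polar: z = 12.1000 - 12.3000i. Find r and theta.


r = sqrt(146.41+151.29) = sqrt(297.7) = 17.2540
theta = atan2(-12.3, 12.1) = -45.4696 degrees

r = 17.2540, theta = -45.4696 degrees


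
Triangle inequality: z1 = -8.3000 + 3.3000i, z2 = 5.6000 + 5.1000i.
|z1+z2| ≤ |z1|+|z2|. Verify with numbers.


|z1| = sqrt((-8.3)^2 + 3.3^2) = sqrt(79.78) = 8.9320
|z2| = sqrt(5.6^2 + 5.1^2) = sqrt(57.37) = 7.5743
z1+z2 = -2.7000 + 8.4000i
|z1+z2| = sqrt(77.85) = 8.8233
|z1|+|z2| = 8.9320 + 7.5743 = 16.5063

|z1+z2| = 8.8233 ≤ |z1|+|z2| = 16.5063 (verified)


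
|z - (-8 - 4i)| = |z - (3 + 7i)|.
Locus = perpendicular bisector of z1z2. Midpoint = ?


Equal distances means the locus is the perpendicular bisector of z1 and z2.
Midpoint = ((-8+3)/2, (-4+7)/2) = (-2.5000, 1.5000)

Perpendicular bisector through (-2.5000, 1.5000)


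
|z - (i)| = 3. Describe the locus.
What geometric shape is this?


|z - z0| = r is a circle with center z0 and radius r.
Center = (0, 1), radius = 3

Circle with center (0, 1) and radius 3


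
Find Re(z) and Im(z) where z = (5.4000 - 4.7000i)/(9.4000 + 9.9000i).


Multiply by conjugate: (5.4000 - 4.7000i)(9.4000 - 9.9000i) / (9.4^2 + 9.9^2)
Numerator real = 5.4*9.4 - (4.7)*9.9 = 4.23
Numerator imag = -4.7*9.4 - 5.4*9.9 = -97.64
Denominator = 186.37
Re(z) = 4.23/186.37 = 0.0227
Im(z) = -97.64/186.37 = -0.5239

Re(z) = 0.0227, Im(z) = -0.5239


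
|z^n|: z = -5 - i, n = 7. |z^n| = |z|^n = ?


|z| = sqrt(25+1) = sqrt(26) = 5.0990
|z^7| = |z|^7 = (sqrt(26))^7 = 26^3 * sqrt(26) = 17576*sqrt(26)

|z^7| = 17576*sqrt(26) ≈ 89620.3670


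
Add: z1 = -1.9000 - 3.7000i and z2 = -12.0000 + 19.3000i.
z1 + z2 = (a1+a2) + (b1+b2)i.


Real: -1.9 - 12 = -13.9
Imag: -3.7 + 19.3 = 15.6

-13.9000 + 15.6000i


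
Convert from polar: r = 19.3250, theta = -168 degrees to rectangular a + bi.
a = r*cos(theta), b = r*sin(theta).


a = 19.3250*cos(-168°) = 19.3250*(-0.97815) = -18.9027
b = 19.3250*sin(-168°) = 19.3250*(-0.20791) = -4.0179

-18.9027 - 4.0179i


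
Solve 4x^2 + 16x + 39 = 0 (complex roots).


disc = 16^2 - 4*4*39 = 256 - 624 = -368
sqrt(|disc|) = sqrt(368) = 19.1833
Real part = -16/(2*4) = -2.0000
Imag part = 19.1833/(2*4) = 2.3979

-2.0000 ± 2.3979i


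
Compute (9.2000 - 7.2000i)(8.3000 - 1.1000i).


Real = 9.2*8.3 - (-7.2)*(-1.1) = 76.36 - 7.92 = 68.44
Imag = 9.2*(-1.1) + 8.3*(-7.2) = -10.12 - (59.76) = -69.88

68.4400 - 69.8800i


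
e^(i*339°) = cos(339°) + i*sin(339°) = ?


cos(339°) = 0.9336
sin(339°) = -0.3584

e^(i*339°) = 0.9336 - 0.3584i


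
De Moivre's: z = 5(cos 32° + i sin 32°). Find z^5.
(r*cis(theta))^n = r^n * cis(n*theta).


r^5 = 5^5 = 3125
n*theta = 5*32° = 160° = 160° (mod 360)
a = 3125*cos(160°) = -2936.5394
b = 3125*sin(160°) = 1068.8129

3125 cis(160°) = -2936.5394 + 1068.8129i


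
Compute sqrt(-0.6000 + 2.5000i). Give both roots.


|z| = sqrt(0.36+6.25) = 2.5710
sqrt((|z|+a)/2) = sqrt((2.5710+(-0.6))/2) = sqrt(0.9855) = 0.9927
sqrt((|z|-a)/2) = sqrt((2.5710-(-0.6))/2) = sqrt(1.5855) = 1.2592

±(0.9927 + 1.2592i) i.e. 0.9927 + 1.2592i and -0.9927 - 1.2592i


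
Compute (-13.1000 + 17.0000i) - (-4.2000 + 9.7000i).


Real: -13.1 + 4.2 = -8.9
Imag: 17 - 9.7 = 7.3

-8.9000 + 7.3000i


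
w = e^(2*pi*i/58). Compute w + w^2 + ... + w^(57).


With w = e^(2*pi*i/58), all 58 of the 58th roots of unity w^0 = 1, w, ..., w^(57) sum to 0: 1 + w + ... + w^(57) = (1 - w^58)/(1 - w) = 0 since w^58 = 1, w ≠ 1.
Removing the root 1: w + w^2 + ... + w^(57) = 0 - 1 = -1

Sum = -1


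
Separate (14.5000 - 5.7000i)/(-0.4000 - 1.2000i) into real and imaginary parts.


Multiply by conjugate: (14.5000 - 5.7000i)(-0.4000 + 1.2000i) / ((-0.4)^2 + (-1.2)^2)
Numerator real = 14.5*(-0.4) - (5.7)*(-1.2) = 1.04
Numerator imag = -5.7*(-0.4) - 14.5*(-1.2) = 19.68
Denominator = 1.6
Re(z) = 1.04/1.6 = 0.6500
Im(z) = 19.68/1.6 = 12.3000

Re(z) = 0.6500, Im(z) = 12.3000


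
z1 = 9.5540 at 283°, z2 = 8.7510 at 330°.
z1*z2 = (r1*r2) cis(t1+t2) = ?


r = 9.5540 * 8.7510 = 83.6071
theta = 283° + 330° = 613° = 253° (mod 360)

83.6071 cis(253°)


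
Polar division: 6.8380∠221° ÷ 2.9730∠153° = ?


r = 6.8380 / 2.9730 = 2.3000
theta = 221° - 153° = 68° = 68° (mod 360)

2.3000 cis(68°)


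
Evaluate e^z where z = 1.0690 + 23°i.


e^1.0690 = 2.91247
cos(23°) = 0.9205
sin(23°) = 0.39073
Real = 2.91247*0.9205 = 2.6809
Imag = 2.91247*0.39073 = 1.1380

2.6809 + 1.1380i


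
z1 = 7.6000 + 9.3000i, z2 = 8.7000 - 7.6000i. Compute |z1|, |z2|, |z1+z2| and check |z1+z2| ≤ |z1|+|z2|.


|z1| = sqrt(7.6^2 + 9.3^2) = sqrt(144.25) = 12.0104
|z2| = sqrt(8.7^2 + (-7.6)^2) = sqrt(133.45) = 11.5521
z1+z2 = 16.3000 + 1.7000i
|z1+z2| = sqrt(268.58) = 16.3884
|z1|+|z2| = 12.0104 + 11.5521 = 23.5625

|z1+z2| = 16.3884 ≤ |z1|+|z2| = 23.5625 (verified)


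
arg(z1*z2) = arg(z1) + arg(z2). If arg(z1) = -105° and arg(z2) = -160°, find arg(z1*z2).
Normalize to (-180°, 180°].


arg(z1*z2) = -105° - 160° = -265°
Normalized to (-180°, 180°]: 95°

95°


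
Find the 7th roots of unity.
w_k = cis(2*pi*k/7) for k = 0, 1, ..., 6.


The 7th roots of unity are cis(360k/7°) for k=0..6
Angle step = 360/7 = 51.4286°
Primitive root: cis(51.4286°)
Primitive root = 0.6235 + 0.7818i

7 roots at angles: 0°, 51.4286°, 102.8571°, 154.2857°, 205.7143°, 257.1429°, 308.5714°


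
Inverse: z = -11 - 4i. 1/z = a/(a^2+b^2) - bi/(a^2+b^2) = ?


|z|^2 = 121+16 = 137
1/z = (-11 + 4i)/137

1/z = -0.0803 + 0.0292i


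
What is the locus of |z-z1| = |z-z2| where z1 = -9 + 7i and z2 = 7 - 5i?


Equal distances means the locus is the perpendicular bisector of z1 and z2.
Midpoint = ((-9+7)/2, (7+(-5))/2) = (-1.0000, 1.0000)

Perpendicular bisector through (-1.0000, 1.0000)


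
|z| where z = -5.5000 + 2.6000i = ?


|z| = sqrt((-5.5)^2 + 2.6^2) = sqrt(30.25 + 6.76) = sqrt(37.01) = 6.0836

|z| = 6.0836


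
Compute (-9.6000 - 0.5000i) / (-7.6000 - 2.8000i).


Conjugate of z2 = -7.6000 + 2.8000i
Numerator: (-9.6000 - 0.5000i)(-7.6000 + 2.8000i) = 74.3600 - 23.0800i
Denominator: (-7.6)^2 + (-2.8)^2 = 65.6
Result = (74.3600 - 23.0800i)/65.6

1.1335 - 0.3518i


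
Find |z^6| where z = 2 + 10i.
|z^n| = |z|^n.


|z| = sqrt(4+100) = sqrt(104) = 10.1980
|z^6| = |z|^6 = (sqrt(104))^6 = 104^3 = 1124864

|z^6| = 1124864


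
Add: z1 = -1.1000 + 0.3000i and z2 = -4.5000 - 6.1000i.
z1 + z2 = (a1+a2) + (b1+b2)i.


Real: -1.1 - 4.5 = -5.6
Imag: 0.3 - 6.1 = -5.8

-5.6000 - 5.8000i


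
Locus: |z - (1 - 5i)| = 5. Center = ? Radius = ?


|z - z0| = r is a circle with center z0 and radius r.
Center = (1, -5), radius = 5

Circle with center (1, -5) and radius 5


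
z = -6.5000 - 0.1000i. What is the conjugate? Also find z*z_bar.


z_bar = -6.5000 + 0.1000i
z*z_bar = (-6.5)^2 + (-0.1)^2 = 42.25 + 0.01 = 42.26

z_bar = -6.5000 + 0.1000i, z*z_bar = 42.26


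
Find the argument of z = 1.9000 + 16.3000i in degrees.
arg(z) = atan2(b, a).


Re = 1.9, Im = 16.3
arg = atan2(16.3, 1.9) = 83.3514 degrees

arg(z) = 83.3514 degrees


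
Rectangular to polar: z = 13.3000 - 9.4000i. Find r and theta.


r = sqrt(176.89+88.36) = sqrt(265.25) = 16.2865
theta = atan2(-9.4, 13.3) = -35.2514 degrees

r = 16.2865, theta = -35.2514 degrees


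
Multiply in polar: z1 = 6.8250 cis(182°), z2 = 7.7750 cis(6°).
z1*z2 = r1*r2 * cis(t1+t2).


r = 6.8250 * 7.7750 = 53.0644
theta = 182° + 6° = 188° = 188° (mod 360)

53.0644 cis(188°)


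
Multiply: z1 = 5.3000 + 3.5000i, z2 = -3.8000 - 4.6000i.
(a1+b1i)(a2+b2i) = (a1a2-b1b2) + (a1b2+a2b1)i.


Real = 5.3*(-3.8) - 3.5*(-4.6) = -20.14 - (-16.1) = -4.04
Imag = 5.3*(-4.6) - (3.8)*3.5 = -24.38 - (13.3) = -37.68

-4.0400 - 37.6800i


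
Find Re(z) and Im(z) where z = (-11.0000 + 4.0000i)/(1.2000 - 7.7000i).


Multiply by conjugate: (-11.0000 + 4.0000i)(1.2000 + 7.7000i) / (1.2^2 + (-7.7)^2)
Numerator real = -11*1.2 + 4*(-7.7) = -44
Numerator imag = 4*1.2 - (-11)*(-7.7) = -79.9
Denominator = 60.73
Re(z) = -44/60.73 = -0.7245
Im(z) = -79.9/60.73 = -1.3157

Re(z) = -0.7245, Im(z) = -1.3157


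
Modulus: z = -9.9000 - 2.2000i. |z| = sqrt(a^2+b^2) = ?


|z| = sqrt((-9.9)^2 + (-2.2)^2) = sqrt(98.01 + 4.84) = sqrt(102.85) = 10.1415

|z| = 10.1415


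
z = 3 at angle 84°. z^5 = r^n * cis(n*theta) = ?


r^5 = 3^5 = 243
n*theta = 5*84° = 420° = 60° (mod 360)
a = 243*cos(60°) = 121.5000
b = 243*sin(60°) = 210.4442

243 cis(60°) = 121.5000 + 210.4442i


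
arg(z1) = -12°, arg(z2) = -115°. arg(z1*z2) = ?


arg(z1*z2) = -12° - 115° = -127°
Normalized to (-180°, 180°]: -127°

-127°


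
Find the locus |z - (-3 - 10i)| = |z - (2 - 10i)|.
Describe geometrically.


Equal distances means the locus is the perpendicular bisector of z1 and z2.
Midpoint = ((-3+2)/2, (-10+(-10))/2) = (-0.5000, -10.0000)

Perpendicular bisector through (-0.5000, -10.0000)


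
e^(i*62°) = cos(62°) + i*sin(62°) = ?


cos(62°) = 0.4695
sin(62°) = 0.8829

e^(i*62°) = 0.4695 + 0.8829i


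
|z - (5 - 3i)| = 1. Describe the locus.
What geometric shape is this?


|z - z0| = r is a circle with center z0 and radius r.
Center = (5, -3), radius = 1

Circle with center (5, -3) and radius 1


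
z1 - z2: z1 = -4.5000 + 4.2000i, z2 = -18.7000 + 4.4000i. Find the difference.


Real: -4.5 + 18.7 = 14.2
Imag: 4.2 - 4.4 = -0.2

14.2000 - 0.2000i


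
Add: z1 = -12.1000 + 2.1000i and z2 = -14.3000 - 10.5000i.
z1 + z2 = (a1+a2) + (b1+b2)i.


Real: -12.1 - 14.3 = -26.4
Imag: 2.1 - 10.5 = -8.4

-26.4000 - 8.4000i


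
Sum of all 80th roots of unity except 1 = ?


With w = e^(2*pi*i/80), all 80 of the 80th roots of unity w^0 = 1, w, ..., w^(79) sum to 0: 1 + w + ... + w^(79) = (1 - w^80)/(1 - w) = 0 since w^80 = 1, w ≠ 1.
Removing the root 1: w + w^2 + ... + w^(79) = 0 - 1 = -1

Sum = -1


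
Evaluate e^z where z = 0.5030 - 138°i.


e^0.5030 = 1.6537
cos(-138°) = -0.7431
sin(-138°) = -0.6691
Real = 1.6537*(-0.7431) = -1.2289
Imag = 1.6537*(-0.6691) = -1.1065

-1.2289 - 1.1065i


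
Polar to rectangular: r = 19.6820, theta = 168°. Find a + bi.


a = 19.6820*cos(168°) = 19.6820*(-0.97815) = -19.2519
b = 19.6820*sin(168°) = 19.6820*0.20791 = 4.0921

-19.2519 + 4.0921i


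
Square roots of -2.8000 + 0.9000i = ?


|z| = sqrt(7.84+0.81) = 2.9411
sqrt((|z|+a)/2) = sqrt((2.9411+(-2.8))/2) = sqrt(0.0705) = 0.2656
sqrt((|z|-a)/2) = sqrt((2.9411-(-2.8))/2) = sqrt(2.8705) = 1.6943

±(0.2656 + 1.6943i) i.e. 0.2656 + 1.6943i and -0.2656 - 1.6943i


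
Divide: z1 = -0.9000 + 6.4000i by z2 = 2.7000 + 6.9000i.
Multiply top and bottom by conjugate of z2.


Conjugate of z2 = 2.7000 - 6.9000i
Numerator: (-0.9000 + 6.4000i)(2.7000 - 6.9000i) = 41.7300 + 23.4900i
Denominator: 2.7^2 + 6.9^2 = 54.9
Result = (41.7300 + 23.4900i)/54.9

0.7601 + 0.4279i


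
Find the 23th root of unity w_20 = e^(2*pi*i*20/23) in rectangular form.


Angle = 360*20/23 = 313.0435°
a = cos(313.0435°) = 0.6826
b = sin(313.0435°) = -0.7308

0.6826 - 0.7308i


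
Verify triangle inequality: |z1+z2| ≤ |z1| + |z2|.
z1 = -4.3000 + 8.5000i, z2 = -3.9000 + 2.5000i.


|z1| = sqrt((-4.3)^2 + 8.5^2) = sqrt(90.74) = 9.5258
|z2| = sqrt((-3.9)^2 + 2.5^2) = sqrt(21.46) = 4.6325
z1+z2 = -8.2000 + 11.0000i
|z1+z2| = sqrt(188.24) = 13.7201
|z1|+|z2| = 9.5258 + 4.6325 = 14.1583

|z1+z2| = 13.7201 ≤ |z1|+|z2| = 14.1583 (verified)


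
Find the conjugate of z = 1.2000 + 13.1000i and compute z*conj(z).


z_bar = 1.2000 - 13.1000i
z*z_bar = 1.2^2 + 13.1^2 = 1.44 + 171.61 = 173.05

z_bar = 1.2000 - 13.1000i, z*z_bar = 173.05


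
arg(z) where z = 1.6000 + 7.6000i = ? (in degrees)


Re = 1.6, Im = 7.6
arg = atan2(7.6, 1.6) = 78.1113 degrees

arg(z) = 78.1113 degrees


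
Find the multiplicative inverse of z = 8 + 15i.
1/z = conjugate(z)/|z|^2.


|z|^2 = 64+225 = 289
1/z = (8 - 15i)/289

1/z = 0.0277 - 0.0519i


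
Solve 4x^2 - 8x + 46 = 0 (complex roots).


disc = (-8)^2 - 4*4*46 = 64 - 736 = -672
sqrt(|disc|) = sqrt(672) = 25.9230
Real part = 8/(2*4) = 1.0000
Imag part = 25.9230/(2*4) = 3.2404

1.0000 ± 3.2404i


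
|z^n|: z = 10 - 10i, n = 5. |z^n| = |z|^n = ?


|z| = sqrt(100+100) = sqrt(200) = 14.1421
|z^5| = |z|^5 = (sqrt(200))^5 = 200^2 * sqrt(200) = 40000*sqrt(200)

|z^5| = 40000*sqrt(200) ≈ 565685.4249


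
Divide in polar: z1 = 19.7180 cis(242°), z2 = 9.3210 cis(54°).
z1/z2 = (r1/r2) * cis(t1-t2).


r = 19.7180 / 9.3210 = 2.1154
theta = 242° - 54° = 188° = 188° (mod 360)

2.1154 cis(188°)


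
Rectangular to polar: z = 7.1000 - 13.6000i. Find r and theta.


r = sqrt(50.41+184.96) = sqrt(235.37) = 15.3418
theta = atan2(-13.6, 7.1) = -62.4328 degrees

r = 15.3418, theta = -62.4328 degrees


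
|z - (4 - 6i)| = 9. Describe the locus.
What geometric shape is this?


|z - z0| = r is a circle with center z0 and radius r.
Center = (4, -6), radius = 9

Circle with center (4, -6) and radius 9


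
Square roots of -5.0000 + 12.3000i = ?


|z| = sqrt(25+151.29) = 13.2774
sqrt((|z|+a)/2) = sqrt((13.2774+(-5))/2) = sqrt(4.1387) = 2.0344
sqrt((|z|-a)/2) = sqrt((13.2774-(-5))/2) = sqrt(9.1387) = 3.0230

±(2.0344 + 3.0230i) i.e. 2.0344 + 3.0230i and -2.0344 - 3.0230i


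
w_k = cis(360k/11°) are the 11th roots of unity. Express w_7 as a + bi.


Angle = 360*7/11 = 229.0909°
a = cos(229.0909°) = -0.6549
b = sin(229.0909°) = -0.7557

-0.6549 - 0.7557i


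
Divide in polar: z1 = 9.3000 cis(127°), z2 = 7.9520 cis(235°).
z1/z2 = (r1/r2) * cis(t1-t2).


r = 9.3000 / 7.9520 = 1.1695
theta = 127° - 235° = -108° = 252° (mod 360)

1.1695 cis(252°)


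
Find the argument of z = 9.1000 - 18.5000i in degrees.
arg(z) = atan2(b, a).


Re = 9.1, Im = -18.5
arg = atan2(-18.5, 9.1) = -63.8078 degrees

arg(z) = -63.8078 degrees


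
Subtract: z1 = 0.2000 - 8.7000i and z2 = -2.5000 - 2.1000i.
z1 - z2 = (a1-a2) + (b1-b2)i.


Real: 0.2 + 2.5 = 2.7
Imag: -8.7 + 2.1 = -6.6

2.7000 - 6.6000i


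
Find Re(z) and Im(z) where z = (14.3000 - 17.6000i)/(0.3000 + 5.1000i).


Multiply by conjugate: (14.3000 - 17.6000i)(0.3000 - 5.1000i) / (0.3^2 + 5.1^2)
Numerator real = 14.3*0.3 - (17.6)*5.1 = -85.47
Numerator imag = -17.6*0.3 - 14.3*5.1 = -78.21
Denominator = 26.1
Re(z) = -85.47/26.1 = -3.2747
Im(z) = -78.21/26.1 = -2.9966

Re(z) = -3.2747, Im(z) = -2.9966


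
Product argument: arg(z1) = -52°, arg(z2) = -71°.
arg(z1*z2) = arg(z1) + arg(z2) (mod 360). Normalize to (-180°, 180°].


arg(z1*z2) = -52° - 71° = -123°
Normalized to (-180°, 180°]: -123°

-123°


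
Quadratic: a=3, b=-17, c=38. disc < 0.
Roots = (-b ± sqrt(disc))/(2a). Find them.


disc = (-17)^2 - 4*3*38 = 289 - 456 = -167
sqrt(|disc|) = sqrt(167) = 12.9228
Real part = 17/(2*3) = 2.8333
Imag part = 12.9228/(2*3) = 2.1538

2.8333 ± 2.1538i


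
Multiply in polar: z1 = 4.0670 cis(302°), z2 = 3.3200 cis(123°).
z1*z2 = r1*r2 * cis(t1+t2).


r = 4.0670 * 3.3200 = 13.5024
theta = 302° + 123° = 425° = 65° (mod 360)

13.5024 cis(65°)


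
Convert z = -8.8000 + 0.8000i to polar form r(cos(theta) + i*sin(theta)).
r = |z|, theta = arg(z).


r = sqrt(77.44+0.64) = sqrt(78.08) = 8.8363
theta = atan2(0.8, -8.8) = 174.8056 degrees

r = 8.8363, theta = 174.8056 degrees


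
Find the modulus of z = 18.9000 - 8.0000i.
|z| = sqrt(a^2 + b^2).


|z| = sqrt(18.9^2 + (-8)^2) = sqrt(357.21 + 64) = sqrt(421.21) = 20.5234

|z| = 20.5234


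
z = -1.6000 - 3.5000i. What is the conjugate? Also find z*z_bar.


z_bar = -1.6000 + 3.5000i
z*z_bar = (-1.6)^2 + (-3.5)^2 = 2.56 + 12.25 = 14.81

z_bar = -1.6000 + 3.5000i, z*z_bar = 14.81


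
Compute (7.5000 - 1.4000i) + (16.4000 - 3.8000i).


Real: 7.5 + 16.4 = 23.9
Imag: -1.4 - 3.8 = -5.2

23.9000 - 5.2000i


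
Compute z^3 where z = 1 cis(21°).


r^3 = 1^3 = 1
n*theta = 3*21° = 63° = 63° (mod 360)
a = 1*cos(63°) = 0.4540
b = 1*sin(63°) = 0.8910

1 cis(63°) = 0.4540 + 0.8910i


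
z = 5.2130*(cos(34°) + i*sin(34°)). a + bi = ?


a = 5.2130*cos(34°) = 5.2130*0.82904 = 4.3218
b = 5.2130*sin(34°) = 5.2130*0.5592 = 2.9151

4.3218 + 2.9151i


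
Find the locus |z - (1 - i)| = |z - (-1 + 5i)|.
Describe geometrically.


Equal distances means the locus is the perpendicular bisector of z1 and z2.
Midpoint = ((1+(-1))/2, (-1+5)/2) = (0, 2.0000)

Perpendicular bisector through (0, 2.0000)


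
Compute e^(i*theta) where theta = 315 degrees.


cos(315°) = 0.7071
sin(315°) = -0.7071

e^(i*315°) = 0.7071 - 0.7071i


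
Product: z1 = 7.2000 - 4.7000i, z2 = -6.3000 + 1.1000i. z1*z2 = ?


Real = 7.2*(-6.3) - (-4.7)*1.1 = -45.36 - (-5.17) = -40.19
Imag = 7.2*1.1 - (6.3)*(-4.7) = 7.92 + 29.61 = 37.53

-40.1900 + 37.5300i


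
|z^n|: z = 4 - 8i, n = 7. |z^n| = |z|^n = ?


|z| = sqrt(16+64) = sqrt(80) = 8.9443
|z^7| = |z|^7 = (sqrt(80))^7 = 80^3 * sqrt(80) = 512000*sqrt(80)

|z^7| = 512000*sqrt(80) ≈ 4579467.2179


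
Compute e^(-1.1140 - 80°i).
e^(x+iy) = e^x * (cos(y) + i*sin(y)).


e^-1.1140 = 0.32824
cos(-80°) = 0.1736
sin(-80°) = -0.9848
Real = 0.32824*0.1736 = 0.0570
Imag = 0.32824*(-0.9848) = -0.3233

0.0570 - 0.3233i


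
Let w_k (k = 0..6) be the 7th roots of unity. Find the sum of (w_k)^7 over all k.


The roots are w_k = w^k with w = e^(2*pi*i/7), and (w^k)^7 = (w^7)^k.
So S = 1 + u + u^2 + ... + u^(6) with u = w^7.
7 = 1*7 + 0, so 7 is a multiple of 7 and u = (w^7)^1 = 1.
Every one of the 7 terms equals 1: S = 7

S = 7


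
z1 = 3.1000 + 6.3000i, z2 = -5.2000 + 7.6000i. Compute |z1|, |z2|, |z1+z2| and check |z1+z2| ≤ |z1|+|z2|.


|z1| = sqrt(3.1^2 + 6.3^2) = sqrt(49.3) = 7.0214
|z2| = sqrt((-5.2)^2 + 7.6^2) = sqrt(84.8) = 9.2087
z1+z2 = -2.1000 + 13.9000i
|z1+z2| = sqrt(197.62) = 14.0577
|z1|+|z2| = 7.0214 + 9.2087 = 16.2301

|z1+z2| = 14.0577 ≤ |z1|+|z2| = 16.2301 (verified)


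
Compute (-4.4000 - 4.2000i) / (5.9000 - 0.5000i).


Conjugate of z2 = 5.9000 + 0.5000i
Numerator: (-4.4000 - 4.2000i)(5.9000 + 0.5000i) = -23.8600 - 26.9800i
Denominator: 5.9^2 + (-0.5)^2 = 35.06
Result = (-23.8600 - 26.9800i)/35.06

-0.6805 - 0.7695i


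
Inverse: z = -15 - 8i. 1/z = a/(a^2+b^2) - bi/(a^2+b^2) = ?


|z|^2 = 225+64 = 289
1/z = (-15 + 8i)/289

1/z = -0.0519 + 0.0277i


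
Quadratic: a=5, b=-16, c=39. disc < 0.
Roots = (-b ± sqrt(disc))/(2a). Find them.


disc = (-16)^2 - 4*5*39 = 256 - 780 = -524
sqrt(|disc|) = sqrt(524) = 22.8910
Real part = 16/(2*5) = 1.6000
Imag part = 22.8910/(2*5) = 2.2891

1.6000 ± 2.2891i


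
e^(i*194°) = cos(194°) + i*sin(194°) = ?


cos(194°) = -0.9703
sin(194°) = -0.2419

e^(i*194°) = -0.9703 - 0.2419i


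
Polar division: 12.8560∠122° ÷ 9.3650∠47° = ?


r = 12.8560 / 9.3650 = 1.3728
theta = 122° - 47° = 75° = 75° (mod 360)

1.3728 cis(75°)


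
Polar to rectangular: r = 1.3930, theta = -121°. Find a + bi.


a = 1.3930*cos(-121°) = 1.3930*(-0.515) = -0.7174
b = 1.3930*sin(-121°) = 1.3930*(-0.85717) = -1.1940

-0.7174 - 1.1940i


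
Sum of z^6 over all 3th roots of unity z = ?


The roots are w_k = w^k with w = e^(2*pi*i/3), and (w^k)^6 = (w^6)^k.
So S = 1 + u + u^2 + ... + u^(2) with u = w^6.
6 = 2*3 + 0, so 6 is a multiple of 3 and u = (w^3)^2 = 1.
Every one of the 3 terms equals 1: S = 3

S = 3


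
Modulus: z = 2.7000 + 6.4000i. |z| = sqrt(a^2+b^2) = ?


|z| = sqrt(2.7^2 + 6.4^2) = sqrt(7.29 + 40.96) = sqrt(48.25) = 6.9462

|z| = 6.9462


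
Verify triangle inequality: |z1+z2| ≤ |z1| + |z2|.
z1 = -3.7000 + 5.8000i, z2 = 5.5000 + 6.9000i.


|z1| = sqrt((-3.7)^2 + 5.8^2) = sqrt(47.33) = 6.8797
|z2| = sqrt(5.5^2 + 6.9^2) = sqrt(77.86) = 8.8238
z1+z2 = 1.8000 + 12.7000i
|z1+z2| = sqrt(164.53) = 12.8269
|z1|+|z2| = 6.8797 + 8.8238 = 15.7035

|z1+z2| = 12.8269 ≤ |z1|+|z2| = 15.7035 (verified)


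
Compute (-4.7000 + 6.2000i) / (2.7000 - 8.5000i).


Conjugate of z2 = 2.7000 + 8.5000i
Numerator: (-4.7000 + 6.2000i)(2.7000 + 8.5000i) = -65.3900 - 23.2100i
Denominator: 2.7^2 + (-8.5)^2 = 79.54
Result = (-65.3900 - 23.2100i)/79.54

-0.8221 - 0.2918i


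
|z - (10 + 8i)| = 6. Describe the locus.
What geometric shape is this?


|z - z0| = r is a circle with center z0 and radius r.
Center = (10, 8), radius = 6

Circle with center (10, 8) and radius 6


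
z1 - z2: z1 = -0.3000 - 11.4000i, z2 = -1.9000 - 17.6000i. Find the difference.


Real: -0.3 + 1.9 = 1.6
Imag: -11.4 + 17.6 = 6.2

1.6000 + 6.2000i


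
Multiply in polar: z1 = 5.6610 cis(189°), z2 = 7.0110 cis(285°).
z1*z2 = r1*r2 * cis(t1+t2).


r = 5.6610 * 7.0110 = 39.6893
theta = 189° + 285° = 474° = 114° (mod 360)

39.6893 cis(114°)


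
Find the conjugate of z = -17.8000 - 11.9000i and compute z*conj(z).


z_bar = -17.8000 + 11.9000i
z*z_bar = (-17.8)^2 + (-11.9)^2 = 316.84 + 141.61 = 458.45

z_bar = -17.8000 + 11.9000i, z*z_bar = 458.45


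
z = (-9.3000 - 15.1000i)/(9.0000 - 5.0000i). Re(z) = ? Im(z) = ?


Multiply by conjugate: (-9.3000 - 15.1000i)(9.0000 + 5.0000i) / (9^2 + (-5)^2)
Numerator real = -9.3*9 - (15.1)*(-5) = -8.2
Numerator imag = -15.1*9 - (-9.3)*(-5) = -182.4
Denominator = 106
Re(z) = -8.2/106 = -0.0774
Im(z) = -182.4/106 = -1.7208

Re(z) = -0.0774, Im(z) = -1.7208


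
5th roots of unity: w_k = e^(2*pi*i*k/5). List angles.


The 5th roots of unity are cis(360k/5°) for k=0..4
Angle step = 360/5 = 72°
Primitive root: cis(72°)
Primitive root = 0.3090 + 0.9511i

5 roots at angles: 0°, 72°, 144°, 216°, 288°


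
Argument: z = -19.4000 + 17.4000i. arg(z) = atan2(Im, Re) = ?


Re = -19.4, Im = 17.4
arg = atan2(17.4, -19.4) = 138.1108 degrees

arg(z) = 138.1108 degrees


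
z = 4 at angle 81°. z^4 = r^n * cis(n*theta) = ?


r^4 = 4^4 = 256
n*theta = 4*81° = 324° = 324° (mod 360)
a = 256*cos(324°) = 207.1084
b = 256*sin(324°) = -150.4730

256 cis(324°) = 207.1084 - 150.4730i


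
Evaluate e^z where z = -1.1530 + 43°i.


e^-1.1530 = 0.3157
cos(43°) = 0.7314
sin(43°) = 0.682
Real = 0.3157*0.7314 = 0.2309
Imag = 0.3157*0.682 = 0.2153

0.2309 + 0.2153i


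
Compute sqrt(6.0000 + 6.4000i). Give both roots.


|z| = sqrt(36+40.96) = 8.7727
sqrt((|z|+a)/2) = sqrt((8.7727+6)/2) = sqrt(7.3863) = 2.7178
sqrt((|z|-a)/2) = sqrt((8.7727-6)/2) = sqrt(1.3863) = 1.1774

±(2.7178 + 1.1774i) i.e. 2.7178 + 1.1774i and -2.7178 - 1.1774i


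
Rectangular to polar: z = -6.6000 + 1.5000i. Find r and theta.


r = sqrt(43.56+2.25) = sqrt(45.81) = 6.7683
theta = atan2(1.5, -6.6) = 167.1957 degrees

r = 6.7683, theta = 167.1957 degrees


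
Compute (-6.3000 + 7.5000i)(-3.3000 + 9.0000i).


Real = -6.3*(-3.3) - 7.5*9 = 20.79 - 67.5 = -46.71
Imag = -6.3*9 - (3.3)*7.5 = -56.7 - (24.75) = -81.45

-46.7100 - 81.4500i


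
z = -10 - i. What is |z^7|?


|z| = sqrt(100+1) = sqrt(101) = 10.0499
|z^7| = |z|^7 = (sqrt(101))^7 = 101^3 * sqrt(101) = 1030301*sqrt(101)

|z^7| = 1030301*sqrt(101) ≈ 10354396.9023


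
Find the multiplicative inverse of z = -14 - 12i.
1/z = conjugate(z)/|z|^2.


|z|^2 = 196+144 = 340
1/z = (-14 + 12i)/340

1/z = -0.0412 + 0.0353i


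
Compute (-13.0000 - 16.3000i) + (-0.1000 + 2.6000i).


Real: -13 - 0.1 = -13.1
Imag: -16.3 + 2.6 = -13.7

-13.1000 - 13.7000i


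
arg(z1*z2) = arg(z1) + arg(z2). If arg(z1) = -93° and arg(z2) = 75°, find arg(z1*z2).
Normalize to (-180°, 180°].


arg(z1*z2) = -93° + 75° = -18°
Normalized to (-180°, 180°]: -18°

-18°


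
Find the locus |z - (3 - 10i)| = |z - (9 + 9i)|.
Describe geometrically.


Equal distances means the locus is the perpendicular bisector of z1 and z2.
Midpoint = ((3+9)/2, (-10+9)/2) = (6.0000, -0.5000)

Perpendicular bisector through (6.0000, -0.5000)


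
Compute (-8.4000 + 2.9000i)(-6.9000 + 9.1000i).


Real = -8.4*(-6.9) - 2.9*9.1 = 57.96 - 26.39 = 31.57
Imag = -8.4*9.1 - (6.9)*2.9 = -76.44 - (20.01) = -96.45

31.5700 - 96.4500i


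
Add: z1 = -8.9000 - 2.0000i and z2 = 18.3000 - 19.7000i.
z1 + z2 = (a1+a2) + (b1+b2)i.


Real: -8.9 + 18.3 = 9.4
Imag: -2 - 19.7 = -21.7

9.4000 - 21.7000i


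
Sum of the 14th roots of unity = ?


The sum of all 14th roots of unity is 0.
Geometric series: (1 - w^14)/(1 - w) = (1-1)/(1-w) = 0 since w^14 = 1, w ≠ 1.
Alternatively: coefficient of z^13 in z^14 - 1 is 0.

0


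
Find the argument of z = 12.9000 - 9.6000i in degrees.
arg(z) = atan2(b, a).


Re = 12.9, Im = -9.6
arg = atan2(-9.6, 12.9) = -36.6561 degrees

arg(z) = -36.6561 degrees


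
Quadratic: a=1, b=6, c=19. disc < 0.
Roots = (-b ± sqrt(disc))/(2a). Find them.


disc = 6^2 - 4*1*19 = 36 - 76 = -40
sqrt(|disc|) = sqrt(40) = 6.3246
Real part = -6/(2*1) = -3.0000
Imag part = 6.3246/(2*1) = 3.1623

-3.0000 ± 3.1623i


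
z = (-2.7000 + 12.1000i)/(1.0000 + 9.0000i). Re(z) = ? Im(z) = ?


Multiply by conjugate: (-2.7000 + 12.1000i)(1.0000 - 9.0000i) / (1^2 + 9^2)
Numerator real = -2.7*1 + 12.1*9 = 106.2
Numerator imag = 12.1*1 - (-2.7)*9 = 36.4
Denominator = 82
Re(z) = 106.2/82 = 1.2951
Im(z) = 36.4/82 = 0.4439

Re(z) = 1.2951, Im(z) = 0.4439


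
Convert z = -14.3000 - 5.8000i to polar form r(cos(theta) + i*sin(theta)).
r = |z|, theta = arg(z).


r = sqrt(204.49+33.64) = sqrt(238.13) = 15.4315
theta = atan2(-5.8, -14.3) = -157.9228 degrees

r = 15.4315, theta = -157.9228 degrees


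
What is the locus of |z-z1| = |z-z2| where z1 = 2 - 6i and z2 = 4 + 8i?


Equal distances means the locus is the perpendicular bisector of z1 and z2.
Midpoint = ((2+4)/2, (-6+8)/2) = (3.0000, 1.0000)

Perpendicular bisector through (3.0000, 1.0000)


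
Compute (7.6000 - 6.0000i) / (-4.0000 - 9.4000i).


Conjugate of z2 = -4.0000 + 9.4000i
Numerator: (7.6000 - 6.0000i)(-4.0000 + 9.4000i) = 26.0000 + 95.4400i
Denominator: (-4)^2 + (-9.4)^2 = 104.36
Result = (26.0000 + 95.4400i)/104.36

0.2491 + 0.9145i


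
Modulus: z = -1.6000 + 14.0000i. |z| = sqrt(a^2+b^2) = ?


|z| = sqrt((-1.6)^2 + 14^2) = sqrt(2.56 + 196) = sqrt(198.56) = 14.0911

|z| = 14.0911


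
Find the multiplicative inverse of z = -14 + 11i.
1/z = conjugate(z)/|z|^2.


|z|^2 = 196+121 = 317
1/z = (-14 - 11i)/317

1/z = -0.0442 - 0.0347i


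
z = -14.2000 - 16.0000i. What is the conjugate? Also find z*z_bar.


z_bar = -14.2000 + 16.0000i
z*z_bar = (-14.2)^2 + (-16)^2 = 201.64 + 256 = 457.64

z_bar = -14.2000 + 16.0000i, z*z_bar = 457.64


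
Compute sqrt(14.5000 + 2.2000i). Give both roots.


|z| = sqrt(210.25+4.84) = 14.6659
sqrt((|z|+a)/2) = sqrt((14.6659+14.5)/2) = sqrt(14.5830) = 3.8188
sqrt((|z|-a)/2) = sqrt((14.6659-14.5)/2) = sqrt(0.0830) = 0.2881

±(3.8188 + 0.2881i) i.e. 3.8188 + 0.2881i and -3.8188 - 0.2881i


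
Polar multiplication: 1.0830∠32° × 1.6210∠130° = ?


r = 1.0830 * 1.6210 = 1.7555
theta = 32° + 130° = 162° = 162° (mod 360)

1.7555 cis(162°)


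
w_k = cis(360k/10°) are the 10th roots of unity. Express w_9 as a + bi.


Angle = 360*9/10 = 324°
a = cos(324°) = 0.8090
b = sin(324°) = -0.5878

0.8090 - 0.5878i


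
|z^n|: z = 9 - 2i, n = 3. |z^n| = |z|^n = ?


|z| = sqrt(81+4) = sqrt(85) = 9.2195
|z^3| = |z|^3 = (sqrt(85))^3 = 85*sqrt(85)

|z^3| = 85*sqrt(85) ≈ 783.6613


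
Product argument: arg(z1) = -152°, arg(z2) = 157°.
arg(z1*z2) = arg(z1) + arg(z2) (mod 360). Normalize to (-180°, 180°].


arg(z1*z2) = -152° + 157° = 5°
Normalized to (-180°, 180°]: 5°

5°


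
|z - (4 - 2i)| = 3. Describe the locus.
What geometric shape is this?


|z - z0| = r is a circle with center z0 and radius r.
Center = (4, -2), radius = 3

Circle with center (4, -2) and radius 3


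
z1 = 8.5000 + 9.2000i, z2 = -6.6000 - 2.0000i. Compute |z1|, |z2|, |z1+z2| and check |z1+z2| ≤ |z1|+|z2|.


|z1| = sqrt(8.5^2 + 9.2^2) = sqrt(156.89) = 12.5256
|z2| = sqrt((-6.6)^2 + (-2)^2) = sqrt(47.56) = 6.8964
z1+z2 = 1.9000 + 7.2000i
|z1+z2| = sqrt(55.45) = 7.4465
|z1|+|z2| = 12.5256 + 6.8964 = 19.4220

|z1+z2| = 7.4465 ≤ |z1|+|z2| = 19.4220 (verified)


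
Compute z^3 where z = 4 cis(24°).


r^3 = 4^3 = 64
n*theta = 3*24° = 72° = 72° (mod 360)
a = 64*cos(72°) = 19.7771
b = 64*sin(72°) = 60.8676

64 cis(72°) = 19.7771 + 60.8676i


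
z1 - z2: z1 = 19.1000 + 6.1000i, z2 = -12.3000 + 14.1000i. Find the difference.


Real: 19.1 + 12.3 = 31.4
Imag: 6.1 - 14.1 = -8

31.4000 - 8.0000i


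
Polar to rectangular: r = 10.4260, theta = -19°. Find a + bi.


a = 10.4260*cos(-19°) = 10.4260*0.94552 = 9.8580
b = 10.4260*sin(-19°) = 10.4260*(-0.32557) = -3.3944

9.8580 - 3.3944i


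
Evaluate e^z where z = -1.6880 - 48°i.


e^-1.6880 = 0.1849
cos(-48°) = 0.6691
sin(-48°) = -0.7431
Real = 0.1849*0.6691 = 0.1237
Imag = 0.1849*(-0.7431) = -0.1374

0.1237 - 0.1374i


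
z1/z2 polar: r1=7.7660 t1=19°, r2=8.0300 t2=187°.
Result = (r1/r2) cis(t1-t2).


r = 7.7660 / 8.0300 = 0.9671
theta = 19° - 187° = -168° = 192° (mod 360)

0.9671 cis(192°)


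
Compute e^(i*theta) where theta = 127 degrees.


cos(127°) = -0.6018
sin(127°) = 0.7986

e^(i*127°) = -0.6018 + 0.7986i


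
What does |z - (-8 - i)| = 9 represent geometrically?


|z - z0| = r is a circle with center z0 and radius r.
Center = (-8, -1), radius = 9

Circle with center (-8, -1) and radius 9


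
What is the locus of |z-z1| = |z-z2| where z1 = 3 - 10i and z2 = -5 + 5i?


Equal distances means the locus is the perpendicular bisector of z1 and z2.
Midpoint = ((3+(-5))/2, (-10+5)/2) = (-1.0000, -2.5000)

Perpendicular bisector through (-1.0000, -2.5000)


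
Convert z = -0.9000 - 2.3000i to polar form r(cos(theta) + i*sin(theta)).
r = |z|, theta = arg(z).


r = sqrt(0.81+5.29) = sqrt(6.1) = 2.4698
theta = atan2(-2.3, -0.9) = -111.3706 degrees

r = 2.4698, theta = -111.3706 degrees


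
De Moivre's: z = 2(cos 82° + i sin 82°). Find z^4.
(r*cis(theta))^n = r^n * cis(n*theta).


r^4 = 2^4 = 16
n*theta = 4*82° = 328° = 328° (mod 360)
a = 16*cos(328°) = 13.5688
b = 16*sin(328°) = -8.4787

16 cis(328°) = 13.5688 - 8.4787i


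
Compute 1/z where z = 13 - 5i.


|z|^2 = 169+25 = 194
1/z = (13 + 5i)/194

1/z = 0.0670 + 0.0258i


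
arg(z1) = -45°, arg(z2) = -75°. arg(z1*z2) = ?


arg(z1*z2) = -45° - 75° = -120°
Normalized to (-180°, 180°]: -120°

-120°


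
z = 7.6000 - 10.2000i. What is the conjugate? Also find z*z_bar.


z_bar = 7.6000 + 10.2000i
z*z_bar = 7.6^2 + (-10.2)^2 = 57.76 + 104.04 = 161.8

z_bar = 7.6000 + 10.2000i, z*z_bar = 161.8


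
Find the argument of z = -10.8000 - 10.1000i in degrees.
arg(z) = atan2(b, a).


Re = -10.8, Im = -10.1
arg = atan2(-10.1, -10.8) = -136.9183 degrees

arg(z) = -136.9183 degrees


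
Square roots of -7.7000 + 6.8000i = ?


|z| = sqrt(59.29+46.24) = 10.2728
sqrt((|z|+a)/2) = sqrt((10.2728+(-7.7))/2) = sqrt(1.2864) = 1.1342
sqrt((|z|-a)/2) = sqrt((10.2728-(-7.7))/2) = sqrt(8.9864) = 2.9977

±(1.1342 + 2.9977i) i.e. 1.1342 + 2.9977i and -1.1342 - 2.9977i


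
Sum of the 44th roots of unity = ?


The sum of all 44th roots of unity is 0.
Geometric series: (1 - w^44)/(1 - w) = (1-1)/(1-w) = 0 since w^44 = 1, w ≠ 1.
Alternatively: coefficient of z^43 in z^44 - 1 is 0.

0


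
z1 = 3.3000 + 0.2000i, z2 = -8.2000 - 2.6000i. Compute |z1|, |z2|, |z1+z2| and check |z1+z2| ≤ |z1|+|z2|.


|z1| = sqrt(3.3^2 + 0.2^2) = sqrt(10.93) = 3.3061
|z2| = sqrt((-8.2)^2 + (-2.6)^2) = sqrt(74) = 8.6023
z1+z2 = -4.9000 - 2.4000i
|z1+z2| = sqrt(29.77) = 5.4562
|z1|+|z2| = 3.3061 + 8.6023 = 11.9084

|z1+z2| = 5.4562 ≤ |z1|+|z2| = 11.9084 (verified)


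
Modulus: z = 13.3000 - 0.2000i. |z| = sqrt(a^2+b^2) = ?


|z| = sqrt(13.3^2 + (-0.2)^2) = sqrt(176.89 + 0.04) = sqrt(176.93) = 13.3015

|z| = 13.3015


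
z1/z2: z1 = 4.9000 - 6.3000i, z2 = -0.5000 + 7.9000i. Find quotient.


Conjugate of z2 = -0.5000 - 7.9000i
Numerator: (4.9000 - 6.3000i)(-0.5000 - 7.9000i) = -52.2200 - 35.5600i
Denominator: (-0.5)^2 + 7.9^2 = 62.66
Result = (-52.2200 - 35.5600i)/62.66

-0.8334 - 0.5675i


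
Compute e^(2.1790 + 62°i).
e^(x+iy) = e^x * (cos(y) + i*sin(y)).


e^2.1790 = 8.8375
cos(62°) = 0.46947
sin(62°) = 0.8829476
Real = 8.8375*0.46947 = 4.1489
Imag = 8.8375*0.8829476 = 7.8030

4.1489 + 7.8030i


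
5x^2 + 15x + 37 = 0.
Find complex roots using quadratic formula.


disc = 15^2 - 4*5*37 = 225 - 740 = -515
sqrt(|disc|) = sqrt(515) = 22.6936
Real part = -15/(2*5) = -1.5000
Imag part = 22.6936/(2*5) = 2.2694

-1.5000 ± 2.2694i


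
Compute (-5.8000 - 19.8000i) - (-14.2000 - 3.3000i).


Real: -5.8 + 14.2 = 8.4
Imag: -19.8 + 3.3 = -16.5

8.4000 - 16.5000i


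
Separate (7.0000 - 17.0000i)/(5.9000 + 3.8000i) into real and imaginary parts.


Multiply by conjugate: (7.0000 - 17.0000i)(5.9000 - 3.8000i) / (5.9^2 + 3.8^2)
Numerator real = 7*5.9 - (17)*3.8 = -23.3
Numerator imag = -17*5.9 - 7*3.8 = -126.9
Denominator = 49.25
Re(z) = -23.3/49.25 = -0.4731
Im(z) = -126.9/49.25 = -2.5766

Re(z) = -0.4731, Im(z) = -2.5766


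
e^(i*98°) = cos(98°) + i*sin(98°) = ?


cos(98°) = -0.1392
sin(98°) = 0.9903

e^(i*98°) = -0.1392 + 0.9903i


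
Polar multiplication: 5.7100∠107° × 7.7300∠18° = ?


r = 5.7100 * 7.7300 = 44.1383
theta = 107° + 18° = 125° = 125° (mod 360)

44.1383 cis(125°)


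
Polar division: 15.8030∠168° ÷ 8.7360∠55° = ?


r = 15.8030 / 8.7360 = 1.8090
theta = 168° - 55° = 113° = 113° (mod 360)

1.8090 cis(113°)


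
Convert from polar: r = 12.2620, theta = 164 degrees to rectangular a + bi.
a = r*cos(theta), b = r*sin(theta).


a = 12.2620*cos(164°) = 12.2620*(-0.96126) = -11.7870
b = 12.2620*sin(164°) = 12.2620*0.27564 = 3.3799

-11.7870 + 3.3799i


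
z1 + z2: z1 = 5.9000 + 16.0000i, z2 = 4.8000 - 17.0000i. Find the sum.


Real: 5.9 + 4.8 = 10.7
Imag: 16 - 17 = -1

10.7000 - i


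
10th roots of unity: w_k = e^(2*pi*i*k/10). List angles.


The 10th roots of unity are cis(360k/10°) for k=0..9
Angle step = 360/10 = 36°
Primitive root: cis(36°)
Primitive root = 0.8090 + 0.5878i

10 roots at angles: 0°, 36°, 72°, 108°, 144°, 180°, 216°, 252°, 288°, 324°


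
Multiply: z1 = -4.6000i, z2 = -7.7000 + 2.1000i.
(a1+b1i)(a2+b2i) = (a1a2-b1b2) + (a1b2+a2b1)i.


Real = 0*(-7.7) - (-4.6)*2.1 = 0 - (-9.66) = 9.66
Imag = 0*2.1 - (7.7)*(-4.6) = 0 + 35.42 = 35.42

9.6600 + 35.4200i


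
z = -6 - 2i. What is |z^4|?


|z| = sqrt(36+4) = sqrt(40) = 6.3246
|z^4| = |z|^4 = (sqrt(40))^4 = 40^2 = 1600

|z^4| = 1600


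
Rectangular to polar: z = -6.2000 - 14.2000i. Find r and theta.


r = sqrt(38.44+201.64) = sqrt(240.08) = 15.4945
theta = atan2(-14.2, -6.2) = -113.5870 degrees

r = 15.4945, theta = -113.5870 degrees


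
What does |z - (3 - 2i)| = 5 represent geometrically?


|z - z0| = r is a circle with center z0 and radius r.
Center = (3, -2), radius = 5

Circle with center (3, -2) and radius 5


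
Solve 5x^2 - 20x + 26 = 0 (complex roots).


disc = (-20)^2 - 4*5*26 = 400 - 520 = -120
sqrt(|disc|) = sqrt(120) = 10.9545
Real part = 20/(2*5) = 2.0000
Imag part = 10.9545/(2*5) = 1.0954

2.0000 ± 1.0954i


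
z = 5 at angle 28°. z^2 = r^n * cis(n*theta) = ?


r^2 = 5^2 = 25
n*theta = 2*28° = 56° = 56° (mod 360)
a = 25*cos(56°) = 13.9798
b = 25*sin(56°) = 20.7259

25 cis(56°) = 13.9798 + 20.7259i


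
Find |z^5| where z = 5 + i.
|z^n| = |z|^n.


|z| = sqrt(25+1) = sqrt(26) = 5.0990
|z^5| = |z|^5 = (sqrt(26))^5 = 26^2 * sqrt(26) = 676*sqrt(26)

|z^5| = 676*sqrt(26) ≈ 3446.9372


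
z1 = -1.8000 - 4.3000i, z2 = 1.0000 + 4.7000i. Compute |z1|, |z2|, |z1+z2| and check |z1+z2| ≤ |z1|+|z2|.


|z1| = sqrt((-1.8)^2 + (-4.3)^2) = sqrt(21.73) = 4.6615
|z2| = sqrt(1^2 + 4.7^2) = sqrt(23.09) = 4.8052
z1+z2 = -0.8000 + 0.4000i
|z1+z2| = sqrt(0.8) = 0.8944
|z1|+|z2| = 4.6615 + 4.8052 = 9.4667

|z1+z2| = 0.8944 ≤ |z1|+|z2| = 9.4667 (verified)


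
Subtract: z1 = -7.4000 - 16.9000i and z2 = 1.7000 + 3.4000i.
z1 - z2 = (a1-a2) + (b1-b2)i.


Real: -7.4 - 1.7 = -9.1
Imag: -16.9 - 3.4 = -20.3

-9.1000 - 20.3000i


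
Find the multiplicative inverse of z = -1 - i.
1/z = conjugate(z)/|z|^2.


|z|^2 = 1+1 = 2
1/z = (-1 + 1i)/2

1/z = -0.5000 + 0.5000i


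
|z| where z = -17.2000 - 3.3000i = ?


|z| = sqrt((-17.2)^2 + (-3.3)^2) = sqrt(295.84 + 10.89) = sqrt(306.73) = 17.5137

|z| = 17.5137


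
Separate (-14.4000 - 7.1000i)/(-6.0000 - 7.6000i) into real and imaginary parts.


Multiply by conjugate: (-14.4000 - 7.1000i)(-6.0000 + 7.6000i) / ((-6)^2 + (-7.6)^2)
Numerator real = -14.4*(-6) - (7.1)*(-7.6) = 140.36
Numerator imag = -7.1*(-6) - (-14.4)*(-7.6) = -66.84
Denominator = 93.76
Re(z) = 140.36/93.76 = 1.4970
Im(z) = -66.84/93.76 = -0.7129

Re(z) = 1.4970, Im(z) = -0.7129


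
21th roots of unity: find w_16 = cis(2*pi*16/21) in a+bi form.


Angle = 360*16/21 = 274.2857°
a = cos(274.2857°) = 0.0747
b = sin(274.2857°) = -0.9972

0.0747 - 0.9972i


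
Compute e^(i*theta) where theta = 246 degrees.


cos(246°) = -0.4067
sin(246°) = -0.9135

e^(i*246°) = -0.4067 - 0.9135i


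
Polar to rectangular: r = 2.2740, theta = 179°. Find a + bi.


a = 2.2740*cos(179°) = 2.2740*(-0.99985) = -2.2737
b = 2.2740*sin(179°) = 2.2740*0.01745 = 0.0397

-2.2737 + 0.0397i


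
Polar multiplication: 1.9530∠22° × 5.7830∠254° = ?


r = 1.9530 * 5.7830 = 11.2942
theta = 22° + 254° = 276° = 276° (mod 360)

11.2942 cis(276°)


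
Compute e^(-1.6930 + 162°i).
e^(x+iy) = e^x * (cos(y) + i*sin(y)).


e^-1.6930 = 0.18397
cos(162°) = -0.9511
sin(162°) = 0.309
Real = 0.18397*(-0.9511) = -0.1750
Imag = 0.18397*0.309 = 0.0568

-0.1750 + 0.0568i


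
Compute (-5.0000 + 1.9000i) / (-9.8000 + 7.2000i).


Conjugate of z2 = -9.8000 - 7.2000i
Numerator: (-5.0000 + 1.9000i)(-9.8000 - 7.2000i) = 62.6800 + 17.3800i
Denominator: (-9.8)^2 + 7.2^2 = 147.88
Result = (62.6800 + 17.3800i)/147.88

0.4239 + 0.1175i


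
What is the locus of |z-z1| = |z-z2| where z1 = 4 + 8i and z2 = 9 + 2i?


Equal distances means the locus is the perpendicular bisector of z1 and z2.
Midpoint = ((4+9)/2, (8+2)/2) = (6.5000, 5.0000)

Perpendicular bisector through (6.5000, 5.0000)


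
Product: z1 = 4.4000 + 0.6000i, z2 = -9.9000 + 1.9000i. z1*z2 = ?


Real = 4.4*(-9.9) - 0.6*1.9 = -43.56 - 1.14 = -44.7
Imag = 4.4*1.9 - (9.9)*0.6 = 8.36 - (5.94) = 2.42

-44.7000 + 2.4200i


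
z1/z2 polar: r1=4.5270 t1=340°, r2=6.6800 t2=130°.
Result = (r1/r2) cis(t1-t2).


r = 4.5270 / 6.6800 = 0.6777
theta = 340° - 130° = 210° = 210° (mod 360)

0.6777 cis(210°)


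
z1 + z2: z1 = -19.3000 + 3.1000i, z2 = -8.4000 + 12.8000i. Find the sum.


Real: -19.3 - 8.4 = -27.7
Imag: 3.1 + 12.8 = 15.9

-27.7000 + 15.9000i


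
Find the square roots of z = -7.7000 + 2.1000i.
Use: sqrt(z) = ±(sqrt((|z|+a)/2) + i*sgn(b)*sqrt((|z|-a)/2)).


|z| = sqrt(59.29+4.41) = 7.9812
sqrt((|z|+a)/2) = sqrt((7.9812+(-7.7))/2) = sqrt(0.1406) = 0.3750
sqrt((|z|-a)/2) = sqrt((7.9812-(-7.7))/2) = sqrt(7.8406) = 2.8001

±(0.3750 + 2.8001i) i.e. 0.3750 + 2.8001i and -0.3750 - 2.8001i


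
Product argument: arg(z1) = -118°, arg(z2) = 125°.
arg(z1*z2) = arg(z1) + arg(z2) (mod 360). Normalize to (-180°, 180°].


arg(z1*z2) = -118° + 125° = 7°
Normalized to (-180°, 180°]: 7°

7°
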